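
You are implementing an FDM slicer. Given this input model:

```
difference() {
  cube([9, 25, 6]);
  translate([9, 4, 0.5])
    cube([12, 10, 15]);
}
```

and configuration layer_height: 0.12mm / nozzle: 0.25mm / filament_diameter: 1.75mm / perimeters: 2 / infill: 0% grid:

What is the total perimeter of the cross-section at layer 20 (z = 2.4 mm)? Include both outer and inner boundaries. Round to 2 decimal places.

At z = 2.4 mm: the cube (footprint 9×25) is included at this height (perimeter 68.00 mm); the cube at (9, 4) (footprint 12×10) is included at this height (perimeter 44.00 mm); After the difference (first − rest): starting from the 9×25 cube, the 12×10 cube at (9, 4) misses the remaining region (no effect) — boundary = 68.00 mm. Overall, the cross-section is a single solid region. Total boundary length (outer) = 68.00 mm.

68.00 mm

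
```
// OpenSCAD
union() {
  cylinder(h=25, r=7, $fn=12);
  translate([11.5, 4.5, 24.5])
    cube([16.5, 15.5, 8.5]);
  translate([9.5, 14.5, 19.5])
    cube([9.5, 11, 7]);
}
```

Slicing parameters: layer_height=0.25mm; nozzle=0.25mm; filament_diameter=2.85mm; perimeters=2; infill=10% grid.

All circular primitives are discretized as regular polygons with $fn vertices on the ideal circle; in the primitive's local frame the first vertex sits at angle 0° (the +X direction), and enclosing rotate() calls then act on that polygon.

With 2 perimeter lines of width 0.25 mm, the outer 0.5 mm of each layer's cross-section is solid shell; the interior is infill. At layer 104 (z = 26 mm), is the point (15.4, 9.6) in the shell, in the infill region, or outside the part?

At z = 26 mm: the cylinder is not intersected at this z (z outside [0, 25]); the cube at (11.5, 4.5) is present — its section is the full 16.5×15.5 rectangle; the cube at (9.5, 14.5) (footprint 9.5×11) is included at this height; Combining (union): the regions partially overlap (shared area 41.25 mm²), so overlapping operands fuse into one piece — 1 connected region. Overall, the cross-section is a single solid region. The nearest boundary edge runs (11.50, 4.50)→(11.50, 14.50); distance from the point to it = 3.90 mm. The point is inside the cross-section and 3.90 mm from the nearest boundary — more than the 0.5 mm shell width (2 × 0.25), so it's in the infill interior.

infill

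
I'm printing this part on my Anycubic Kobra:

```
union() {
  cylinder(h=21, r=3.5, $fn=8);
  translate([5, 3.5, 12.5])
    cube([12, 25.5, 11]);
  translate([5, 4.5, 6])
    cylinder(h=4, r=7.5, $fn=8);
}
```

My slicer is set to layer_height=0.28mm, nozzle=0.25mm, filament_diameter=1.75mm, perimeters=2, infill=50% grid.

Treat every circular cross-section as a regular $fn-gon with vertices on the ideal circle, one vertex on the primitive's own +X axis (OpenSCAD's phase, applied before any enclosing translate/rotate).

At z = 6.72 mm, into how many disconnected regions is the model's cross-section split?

At z = 6.72 mm: the r=3.5 cylinder gives a regular 8-gon of circumradius 3.5 (constant along its height); the cube at (5, 3.5) does not reach this height (z outside [12.5, 23.5]); the r=7.5 cylinder at (5, 4.5) contributes a regular 8-gon of circumradius 7.5; Merging all regions: the regions partially overlap (shared area 17.84 mm²), so overlapping operands fuse into one piece — 1 connected region. The result has 1 disconnected region.

1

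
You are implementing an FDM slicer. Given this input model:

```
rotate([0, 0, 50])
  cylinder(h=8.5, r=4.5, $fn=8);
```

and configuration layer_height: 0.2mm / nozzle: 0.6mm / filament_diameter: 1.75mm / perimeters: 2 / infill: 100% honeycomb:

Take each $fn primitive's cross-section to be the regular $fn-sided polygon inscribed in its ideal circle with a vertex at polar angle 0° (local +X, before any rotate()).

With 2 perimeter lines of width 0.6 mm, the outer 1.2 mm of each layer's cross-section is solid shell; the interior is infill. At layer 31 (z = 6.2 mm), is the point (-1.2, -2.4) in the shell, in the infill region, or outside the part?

At z = 6.2 mm: the r=4.5 cylinder contributes a regular 8-gon of circumradius 4.5; (whole slice rotated 50° about Z — lengths, areas and connectivity unchanged). Overall, the cross-section is a single solid region. Undo the 50° rotation: the query point maps to (-2.610, -0.623) in the un-rotated model frame. The nearest boundary edge runs (-4.50, 0.00)→(-3.18, -3.18); distance from the point to it = 1.51 mm. The point is inside the cross-section and 1.51 mm from the nearest boundary — more than the 1.2 mm shell width (2 × 0.6), so it's in the infill interior.

infill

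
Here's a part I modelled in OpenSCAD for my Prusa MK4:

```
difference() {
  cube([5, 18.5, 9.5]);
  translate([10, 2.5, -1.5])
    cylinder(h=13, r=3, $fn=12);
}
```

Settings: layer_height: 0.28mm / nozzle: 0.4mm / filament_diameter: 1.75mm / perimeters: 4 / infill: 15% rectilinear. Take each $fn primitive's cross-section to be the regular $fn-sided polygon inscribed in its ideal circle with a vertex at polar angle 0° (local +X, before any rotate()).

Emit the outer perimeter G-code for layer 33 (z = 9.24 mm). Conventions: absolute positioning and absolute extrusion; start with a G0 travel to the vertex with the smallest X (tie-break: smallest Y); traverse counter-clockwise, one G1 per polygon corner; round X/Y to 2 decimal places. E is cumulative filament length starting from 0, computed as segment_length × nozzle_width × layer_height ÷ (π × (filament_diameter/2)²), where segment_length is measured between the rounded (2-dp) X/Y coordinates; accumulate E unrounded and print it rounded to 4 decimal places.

At z = 9.24 mm: the 5×18.5 cube contributes its full rectangle; the cylinder at (10, 2.5): section is a regular 12-gon, circumradius r=3; After the difference (first − rest): starting from the 5×18.5 cube, the r=3 cylinder at (10, 2.5) misses the remaining region (no effect) — 1 connected region. The outline is a single polygon with 4 vertices. Extrusion per mm of travel: 0.4 × 0.28 / (π × 0.875²) = 0.046564. Accumulating E over each segment gives final E = 2.1885.

G0 X0.00 Y0.00 Z9.24
G1 X5.00 Y0.00 E0.2328
G1 X5.00 Y18.50 E1.0943
G1 X0.00 Y18.50 E1.3271
G1 X0.00 Y0.00 E2.1885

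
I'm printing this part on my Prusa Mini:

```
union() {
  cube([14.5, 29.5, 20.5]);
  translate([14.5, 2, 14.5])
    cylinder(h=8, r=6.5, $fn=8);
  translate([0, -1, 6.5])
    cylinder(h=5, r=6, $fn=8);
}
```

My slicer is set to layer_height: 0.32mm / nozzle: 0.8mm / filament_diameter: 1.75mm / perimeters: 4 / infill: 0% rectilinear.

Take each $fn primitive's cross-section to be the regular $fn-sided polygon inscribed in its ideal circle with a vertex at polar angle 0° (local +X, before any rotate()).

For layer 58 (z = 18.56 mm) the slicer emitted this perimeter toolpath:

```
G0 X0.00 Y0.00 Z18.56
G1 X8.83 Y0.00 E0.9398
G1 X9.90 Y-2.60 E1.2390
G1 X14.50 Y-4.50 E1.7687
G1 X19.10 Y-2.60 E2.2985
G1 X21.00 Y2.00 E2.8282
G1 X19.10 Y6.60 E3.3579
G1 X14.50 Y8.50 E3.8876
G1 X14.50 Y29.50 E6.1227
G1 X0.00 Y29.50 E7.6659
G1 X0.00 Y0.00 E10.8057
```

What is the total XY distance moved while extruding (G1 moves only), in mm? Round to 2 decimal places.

101.53 mm

Sum the Euclidean lengths of each G1 segment: total = 101.53 mm.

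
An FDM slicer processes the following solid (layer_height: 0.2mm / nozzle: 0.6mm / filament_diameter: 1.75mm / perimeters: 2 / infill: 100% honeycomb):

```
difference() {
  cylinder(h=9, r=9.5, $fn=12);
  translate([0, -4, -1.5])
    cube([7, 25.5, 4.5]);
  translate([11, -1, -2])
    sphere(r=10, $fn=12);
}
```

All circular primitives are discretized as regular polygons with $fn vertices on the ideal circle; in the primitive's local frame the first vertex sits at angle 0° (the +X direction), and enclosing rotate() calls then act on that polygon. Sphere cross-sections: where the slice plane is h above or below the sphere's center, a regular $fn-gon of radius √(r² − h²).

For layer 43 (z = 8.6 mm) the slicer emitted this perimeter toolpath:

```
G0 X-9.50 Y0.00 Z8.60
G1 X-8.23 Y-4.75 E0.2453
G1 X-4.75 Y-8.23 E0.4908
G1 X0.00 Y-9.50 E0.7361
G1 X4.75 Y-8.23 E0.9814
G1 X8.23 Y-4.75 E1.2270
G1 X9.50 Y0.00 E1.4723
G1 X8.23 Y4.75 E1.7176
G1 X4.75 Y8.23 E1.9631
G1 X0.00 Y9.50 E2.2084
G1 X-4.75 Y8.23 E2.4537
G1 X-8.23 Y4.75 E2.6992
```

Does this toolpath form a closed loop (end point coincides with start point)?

no

Start point (G0): (-9.50, 0.00). End point (last G1): the path does not return to the start — open.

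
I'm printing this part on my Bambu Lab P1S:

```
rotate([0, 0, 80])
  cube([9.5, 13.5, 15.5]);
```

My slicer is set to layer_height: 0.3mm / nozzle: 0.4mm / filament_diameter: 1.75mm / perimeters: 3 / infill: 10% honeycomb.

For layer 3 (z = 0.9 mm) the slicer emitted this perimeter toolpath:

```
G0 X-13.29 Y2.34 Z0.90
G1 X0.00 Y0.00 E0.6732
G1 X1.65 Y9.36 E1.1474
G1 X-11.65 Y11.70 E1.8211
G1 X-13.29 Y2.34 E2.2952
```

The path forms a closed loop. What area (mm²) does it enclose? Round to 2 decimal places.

128.29 mm²

Apply the shoelace formula to the sequence of (X, Y) vertices; enclosed area = 128.29 mm².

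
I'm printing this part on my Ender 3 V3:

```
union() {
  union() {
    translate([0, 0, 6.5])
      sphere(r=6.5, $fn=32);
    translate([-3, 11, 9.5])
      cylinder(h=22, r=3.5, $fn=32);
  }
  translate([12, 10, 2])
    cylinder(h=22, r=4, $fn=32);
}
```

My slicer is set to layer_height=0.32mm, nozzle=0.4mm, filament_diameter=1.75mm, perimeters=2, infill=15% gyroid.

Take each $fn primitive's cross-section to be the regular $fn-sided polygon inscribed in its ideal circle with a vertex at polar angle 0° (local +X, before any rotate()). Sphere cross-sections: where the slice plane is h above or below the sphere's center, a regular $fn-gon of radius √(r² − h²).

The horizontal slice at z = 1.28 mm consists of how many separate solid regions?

At z = 1.28 mm: the r=6.5 sphere contributes a regular 32-gon of circumradius √(6.5²−5.22²) = 3.873; the cylinder at (-3, 11) is not intersected at this z (z outside [9.5, 31.5]); Combining (union): only the r=6.5 sphere is present, so the union is just that shape — 1 connected region; the cylinder at (12, 10) is not intersected at this z (z outside [2, 24]); Taking the union: only the result so far is present, so the union is just that shape — 1 connected region. The result has 1 disconnected region.

1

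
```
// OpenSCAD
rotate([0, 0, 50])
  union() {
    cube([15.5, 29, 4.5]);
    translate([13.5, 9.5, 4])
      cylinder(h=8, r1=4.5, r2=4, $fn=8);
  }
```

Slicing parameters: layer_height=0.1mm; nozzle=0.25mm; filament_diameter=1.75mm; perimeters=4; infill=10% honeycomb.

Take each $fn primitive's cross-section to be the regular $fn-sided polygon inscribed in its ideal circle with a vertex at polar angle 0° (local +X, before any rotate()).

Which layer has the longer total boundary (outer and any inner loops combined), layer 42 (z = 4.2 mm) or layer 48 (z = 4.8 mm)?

Layer 42 (z = 4.2): the cube is present — its section is the full 15.5×29 rectangle (perimeter 89.00 mm); the cone at (13.5, 9.5) (r1=4.5→r2=4) has section circumradius 4.487 here — a regular 8-gon (perimeter = 2·8·4.487·sin(180°/8) = 27.48 mm); Taking the union: the regions partially overlap (shared area 44.77 mm²), so the edge portions inside another operand are dropped and the merged outline is re-measured after clipping — boundary = 91.09 mm; (whole slice rotated 50° about Z — lengths, areas and connectivity unchanged). So its perimeter = 91.09 mm. Layer 48 (z = 4.8): the cube is not intersected at this z (z outside [0, 4.5]); the cone at (13.5, 9.5): at t=0.100 of its height the radius interpolates to r₁+(r₂−r₁)t = 4.450, giving a regular 8-gon of that circumradius (perimeter = 2·8·4.450·sin(180°/8) = 27.25 mm); Combining (union): only the cone at (13.5, 9.5) is present, so the union is just that shape — boundary = 27.25 mm; (whole slice rotated 50° about Z — lengths, areas and connectivity unchanged). So its perimeter = 27.25 mm. Layer 42 is larger (91.09 vs 27.25 mm).

layer 42 (z = 4.2 mm)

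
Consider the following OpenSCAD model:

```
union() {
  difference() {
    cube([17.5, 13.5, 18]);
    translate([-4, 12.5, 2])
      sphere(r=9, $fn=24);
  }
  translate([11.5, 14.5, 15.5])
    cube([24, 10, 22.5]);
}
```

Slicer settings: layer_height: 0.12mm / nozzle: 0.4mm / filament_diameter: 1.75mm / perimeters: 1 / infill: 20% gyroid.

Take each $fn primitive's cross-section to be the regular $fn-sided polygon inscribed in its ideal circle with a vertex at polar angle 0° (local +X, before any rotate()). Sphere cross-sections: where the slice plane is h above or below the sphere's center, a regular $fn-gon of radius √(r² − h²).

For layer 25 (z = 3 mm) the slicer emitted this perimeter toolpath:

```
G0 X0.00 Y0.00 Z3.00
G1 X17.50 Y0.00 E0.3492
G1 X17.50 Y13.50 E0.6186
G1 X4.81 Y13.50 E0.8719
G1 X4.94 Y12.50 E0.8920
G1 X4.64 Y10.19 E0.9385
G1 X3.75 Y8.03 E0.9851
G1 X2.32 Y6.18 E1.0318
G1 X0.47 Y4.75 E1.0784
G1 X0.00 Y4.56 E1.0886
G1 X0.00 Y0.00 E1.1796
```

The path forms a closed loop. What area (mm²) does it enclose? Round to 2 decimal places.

203.59 mm²

Apply the shoelace formula to the sequence of (X, Y) vertices; enclosed area = 203.59 mm².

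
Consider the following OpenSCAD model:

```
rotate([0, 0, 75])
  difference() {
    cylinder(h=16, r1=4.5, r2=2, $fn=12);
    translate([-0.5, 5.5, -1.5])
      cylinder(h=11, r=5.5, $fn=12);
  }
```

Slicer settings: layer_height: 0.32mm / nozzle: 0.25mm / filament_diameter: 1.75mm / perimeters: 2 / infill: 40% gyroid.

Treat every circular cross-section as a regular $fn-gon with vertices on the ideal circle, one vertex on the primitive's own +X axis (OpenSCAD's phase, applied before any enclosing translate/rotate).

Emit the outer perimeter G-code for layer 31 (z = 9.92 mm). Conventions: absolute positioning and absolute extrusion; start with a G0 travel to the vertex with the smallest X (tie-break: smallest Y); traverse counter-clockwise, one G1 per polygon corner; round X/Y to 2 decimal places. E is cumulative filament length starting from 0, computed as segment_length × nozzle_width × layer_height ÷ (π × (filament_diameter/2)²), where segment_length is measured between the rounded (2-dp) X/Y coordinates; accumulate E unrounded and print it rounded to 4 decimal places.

G0 X-2.85 Y-0.76 Z9.92
G1 X-2.09 Y-2.09 E0.0509
G1 X-0.76 Y-2.85 E0.1019
G1 X0.76 Y-2.85 E0.1525
G1 X2.09 Y-2.09 E0.2034
G1 X2.85 Y-0.76 E0.2544
G1 X2.85 Y0.76 E0.3049
G1 X2.09 Y2.09 E0.3559
G1 X0.76 Y2.85 E0.4068
G1 X-0.76 Y2.85 E0.4574
G1 X-2.09 Y2.09 E0.5083
G1 X-2.85 Y0.76 E0.5593
G1 X-2.85 Y-0.76 E0.6098

At z = 9.92 mm: the cone contributes a regular 12-gon of circumradius 2.950 (interpolated between r1=4.5 and r2=2 at t=0.620); the cylinder at (-0.5, 5.5) is not intersected at this z (z outside [-1.5, 9.5]); Taking the first minus the rest: none of the subtracted shapes is present at this height, so the cone is unchanged — 1 connected region; (whole slice rotated 75° about Z — lengths, areas and connectivity unchanged). The outline is a single polygon with 12 vertices. Extrusion per mm of travel: 0.25 × 0.32 / (π × 0.875²) = 0.033260. Accumulating E over each segment gives final E = 0.6098.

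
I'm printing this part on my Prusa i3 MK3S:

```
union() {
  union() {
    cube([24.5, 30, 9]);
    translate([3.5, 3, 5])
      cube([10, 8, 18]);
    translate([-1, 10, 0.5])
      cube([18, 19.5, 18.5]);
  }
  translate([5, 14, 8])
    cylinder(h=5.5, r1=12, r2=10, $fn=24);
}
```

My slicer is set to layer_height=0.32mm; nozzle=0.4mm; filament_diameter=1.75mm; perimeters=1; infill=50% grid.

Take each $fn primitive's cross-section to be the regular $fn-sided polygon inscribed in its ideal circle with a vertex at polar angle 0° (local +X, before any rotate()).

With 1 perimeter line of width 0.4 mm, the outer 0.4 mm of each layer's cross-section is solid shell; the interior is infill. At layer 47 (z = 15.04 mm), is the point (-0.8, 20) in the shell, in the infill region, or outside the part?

At z = 15.04 mm: the cube is not intersected at this z (z outside [0, 9]); the 10×8 cube at (3.5, 3) contributes its full rectangle; the cube at (-1, 10) is present — its section is the full 18×19.5 rectangle; Combining (union): the regions partially overlap (shared area 10.00 mm²), so overlapping operands fuse into one piece — 1 connected region; the cone at (5, 14) is absent (z outside [8, 13.5]); Taking the union: only the result so far is present, so the union is just that shape — 1 connected region. Overall, the cross-section is a single solid region. The nearest boundary edge runs (-1.00, 10.00)→(-1.00, 29.50); distance from the point to it = 0.20 mm. The point is inside the cross-section, 0.20 mm from the nearest boundary — within the 0.4 mm shell band (1 × 0.4).

shell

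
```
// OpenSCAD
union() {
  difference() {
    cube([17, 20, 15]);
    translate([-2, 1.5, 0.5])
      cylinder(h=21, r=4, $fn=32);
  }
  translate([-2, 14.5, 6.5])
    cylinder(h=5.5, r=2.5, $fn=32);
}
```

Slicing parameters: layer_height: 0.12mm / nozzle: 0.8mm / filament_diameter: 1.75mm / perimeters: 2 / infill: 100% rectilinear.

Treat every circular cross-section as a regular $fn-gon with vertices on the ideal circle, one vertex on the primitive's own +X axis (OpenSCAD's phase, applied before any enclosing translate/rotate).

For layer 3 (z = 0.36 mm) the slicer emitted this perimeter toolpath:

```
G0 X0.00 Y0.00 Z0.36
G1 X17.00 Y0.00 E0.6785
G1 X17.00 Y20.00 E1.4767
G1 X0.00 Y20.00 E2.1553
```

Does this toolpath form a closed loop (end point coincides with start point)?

Start point (G0): (0.00, 0.00). End point (last G1): the path does not return to the start — open.

no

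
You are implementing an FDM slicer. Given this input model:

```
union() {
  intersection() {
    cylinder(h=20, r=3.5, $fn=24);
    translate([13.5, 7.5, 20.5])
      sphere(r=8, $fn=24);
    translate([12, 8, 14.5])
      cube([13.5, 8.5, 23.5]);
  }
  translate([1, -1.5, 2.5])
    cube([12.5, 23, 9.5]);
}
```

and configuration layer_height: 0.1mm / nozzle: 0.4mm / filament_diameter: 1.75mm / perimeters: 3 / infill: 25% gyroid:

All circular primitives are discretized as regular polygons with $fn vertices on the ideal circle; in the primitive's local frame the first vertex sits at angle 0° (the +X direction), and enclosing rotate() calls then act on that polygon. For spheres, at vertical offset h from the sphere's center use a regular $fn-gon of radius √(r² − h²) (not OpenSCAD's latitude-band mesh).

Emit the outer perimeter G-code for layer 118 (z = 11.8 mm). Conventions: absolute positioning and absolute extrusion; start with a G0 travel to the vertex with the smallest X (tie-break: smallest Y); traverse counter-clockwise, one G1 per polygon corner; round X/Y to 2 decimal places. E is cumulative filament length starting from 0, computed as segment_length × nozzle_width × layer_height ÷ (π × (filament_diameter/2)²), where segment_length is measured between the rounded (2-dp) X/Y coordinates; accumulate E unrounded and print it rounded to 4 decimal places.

G0 X1.00 Y-1.50 Z11.80
G1 X13.50 Y-1.50 E0.2079
G1 X13.50 Y21.50 E0.5904
G1 X1.00 Y21.50 E0.7982
G1 X1.00 Y-1.50 E1.1807

At z = 11.8 mm: the cylinder: section is a regular 24-gon, circumradius r=3.5; the sphere at (13.5, 7.5) is absent (|z−center|=8.700 > r=8); the cube at (12, 8) is absent (z outside [14.5, 38]); Keeping only the common overlap: at least one operand is absent at this height, so nothing remains; the 12.5×23 cube at (1, -1.5) contributes its full rectangle; Taking the union: only the 12.5×23 cube at (1, -1.5) is present, so the union is just that shape — 1 connected region. The outline is a single polygon with 4 vertices. Extrusion per mm of travel: 0.4 × 0.1 / (π × 0.875²) = 0.016630. Accumulating E over each segment gives final E = 1.1807.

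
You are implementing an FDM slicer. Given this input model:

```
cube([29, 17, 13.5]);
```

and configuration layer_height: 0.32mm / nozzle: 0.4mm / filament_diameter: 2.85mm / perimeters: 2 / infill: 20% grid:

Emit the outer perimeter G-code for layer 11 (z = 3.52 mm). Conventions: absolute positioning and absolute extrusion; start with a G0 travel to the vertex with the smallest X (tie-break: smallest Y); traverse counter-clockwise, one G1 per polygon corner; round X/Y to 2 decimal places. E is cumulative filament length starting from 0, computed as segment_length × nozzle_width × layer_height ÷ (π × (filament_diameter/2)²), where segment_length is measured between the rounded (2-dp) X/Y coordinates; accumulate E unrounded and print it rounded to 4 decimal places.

At z = 3.52 mm: the cube is present — its section is the full 29×17 rectangle. The outline is a single polygon with 4 vertices. Extrusion per mm of travel: 0.4 × 0.32 / (π × 1.425²) = 0.020065. Accumulating E over each segment gives final E = 1.8459.

G0 X0.00 Y0.00 Z3.52
G1 X29.00 Y0.00 E0.5819
G1 X29.00 Y17.00 E0.9230
G1 X0.00 Y17.00 E1.5048
G1 X0.00 Y0.00 E1.8459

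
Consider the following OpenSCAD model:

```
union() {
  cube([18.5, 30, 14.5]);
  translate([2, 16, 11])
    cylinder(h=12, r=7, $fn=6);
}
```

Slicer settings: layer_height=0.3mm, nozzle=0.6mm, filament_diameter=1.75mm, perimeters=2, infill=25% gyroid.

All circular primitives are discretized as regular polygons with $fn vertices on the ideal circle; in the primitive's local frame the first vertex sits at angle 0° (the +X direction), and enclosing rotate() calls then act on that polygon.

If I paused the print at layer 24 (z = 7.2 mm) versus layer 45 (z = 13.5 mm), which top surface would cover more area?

Layer 24 (z = 7.2): the cube is present — its section is the full 18.5×30 rectangle (area 555.00 mm²); the cylinder at (2, 16) does not reach this height (z outside [11, 23]); Combining (union): only the 18.5×30 cube is present, so the union is just that shape — area = 555.00 mm². So its area = 555.00 mm². Layer 45 (z = 13.5): the cube is present — its section is the full 18.5×30 rectangle (area 555.00 mm²); the r=7 cylinder at (2, 16) contributes a regular 6-gon of circumradius 7 (area = (6/2)·7.000²·sin(360°/6) = 127.31 mm²); Combining (union): the regions partially overlap — summed areas 682.31 mm² minus the doubly-counted overlap 87.90 mm² gives 594.40 mm² — area = 594.40 mm². So its area = 594.40 mm². Layer 45 is larger (594.40 vs 555.00 mm²).

layer 45 (z = 13.5 mm)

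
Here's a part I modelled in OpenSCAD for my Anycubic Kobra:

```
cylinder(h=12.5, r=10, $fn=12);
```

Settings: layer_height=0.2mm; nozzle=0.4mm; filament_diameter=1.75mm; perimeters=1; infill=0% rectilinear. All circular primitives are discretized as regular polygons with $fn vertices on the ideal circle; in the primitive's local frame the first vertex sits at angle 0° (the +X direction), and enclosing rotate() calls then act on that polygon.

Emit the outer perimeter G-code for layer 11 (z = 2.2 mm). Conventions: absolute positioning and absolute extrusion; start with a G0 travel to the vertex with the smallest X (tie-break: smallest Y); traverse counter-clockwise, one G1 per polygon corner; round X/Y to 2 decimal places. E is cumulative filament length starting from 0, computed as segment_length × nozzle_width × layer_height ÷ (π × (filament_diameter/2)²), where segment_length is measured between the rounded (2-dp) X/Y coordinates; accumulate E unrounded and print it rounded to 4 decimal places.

At z = 2.2 mm: the r=10 cylinder contributes a regular 12-gon of circumradius 10. The outline is a single polygon with 12 vertices. Extrusion per mm of travel: 0.4 × 0.2 / (π × 0.875²) = 0.033260. Accumulating E over each segment gives final E = 2.0660.

G0 X-10.00 Y0.00 Z2.20
G1 X-8.66 Y-5.00 E0.1722
G1 X-5.00 Y-8.66 E0.3443
G1 X0.00 Y-10.00 E0.5165
G1 X5.00 Y-8.66 E0.6887
G1 X8.66 Y-5.00 E0.8608
G1 X10.00 Y0.00 E1.0330
G1 X8.66 Y5.00 E1.2052
G1 X5.00 Y8.66 E1.3773
G1 X0.00 Y10.00 E1.5495
G1 X-5.00 Y8.66 E1.7217
G1 X-8.66 Y5.00 E1.8938
G1 X-10.00 Y0.00 E2.0660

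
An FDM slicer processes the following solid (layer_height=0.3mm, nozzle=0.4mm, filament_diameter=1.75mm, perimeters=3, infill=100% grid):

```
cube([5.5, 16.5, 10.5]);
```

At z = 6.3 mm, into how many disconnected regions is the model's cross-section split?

1

At z = 6.3 mm: the cube (footprint 5.5×16.5) is included at this height. The result has 1 disconnected region.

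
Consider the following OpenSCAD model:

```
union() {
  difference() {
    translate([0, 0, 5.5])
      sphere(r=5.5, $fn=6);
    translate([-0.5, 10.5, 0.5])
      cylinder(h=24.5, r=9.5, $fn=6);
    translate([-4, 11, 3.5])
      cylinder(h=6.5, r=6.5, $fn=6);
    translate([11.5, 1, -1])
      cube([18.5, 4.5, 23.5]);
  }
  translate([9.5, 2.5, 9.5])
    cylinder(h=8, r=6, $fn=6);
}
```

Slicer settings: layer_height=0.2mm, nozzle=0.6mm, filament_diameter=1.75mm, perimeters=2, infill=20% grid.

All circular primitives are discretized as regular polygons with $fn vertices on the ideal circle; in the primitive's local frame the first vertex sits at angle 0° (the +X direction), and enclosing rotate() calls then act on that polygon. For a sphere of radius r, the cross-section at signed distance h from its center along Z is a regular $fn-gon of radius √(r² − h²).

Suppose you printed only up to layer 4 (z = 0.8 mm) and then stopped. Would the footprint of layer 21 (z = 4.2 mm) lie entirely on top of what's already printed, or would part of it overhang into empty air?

part overhangs

Compare the two slices. At z = 0.8: the r=5.5 sphere slices to a regular 6-gon of circumradius 2.857 (√(r²−h²) with h=4.7 from center) (area = (6/2)·2.857²·sin(360°/6) = 21.20 mm²); the r=9.5 cylinder at (-0.5, 10.5) contributes a regular 6-gon of circumradius 9.5 (area = (6/2)·9.500²·sin(360°/6) = 234.48 mm²); the cylinder at (-4, 11) is absent (z outside [3.5, 10]); the cube at (11.5, 1) (footprint 18.5×4.5) is included at this height (area 83.25 mm²); Taking the first minus the rest: starting from the r=5.5 sphere (21.20 mm²), the r=9.5 cylinder at (-0.5, 10.5) partially overlaps it — only the 0.60 mm² overlap (of its 234.48 mm²) is removed, clipping the outline; the 18.5×4.5 cube at (11.5, 1) misses the remaining region (no effect) — area = 20.60 mm²; the cylinder at (9.5, 2.5) does not reach this height (z outside [9.5, 17.5]); Merging all regions: only the result so far is present, so the union is just that shape — area = 20.60 mm². At z = 4.2: the r=5.5 sphere slices to a regular 6-gon of circumradius 5.344 (√(r²−h²) with h=1.3 from center) (area = (6/2)·5.344²·sin(360°/6) = 74.20 mm²); the r=9.5 cylinder at (-0.5, 10.5) contributes a regular 6-gon of circumradius 9.5 (area = (6/2)·9.500²·sin(360°/6) = 234.48 mm²); the r=6.5 cylinder at (-4, 11) gives a regular 6-gon of circumradius 6.5 (constant along its height) (area = (6/2)·6.500²·sin(360°/6) = 109.77 mm²); the cube at (11.5, 1) (footprint 18.5×4.5) is included at this height (area 83.25 mm²); After the difference (first − rest): starting from the r=5.5 sphere (74.20 mm²), the r=9.5 cylinder at (-0.5, 10.5) partially overlaps it — only the 15.79 mm² overlap (of its 234.48 mm²) is removed, clipping the outline; the r=6.5 cylinder at (-4, 11) misses the remaining region (no effect); the 18.5×4.5 cube at (11.5, 1) misses the remaining region (no effect) — area = 58.41 mm²; the cylinder at (9.5, 2.5) is not intersected at this z (z outside [9.5, 17.5]); Combining (union): only the result so far is present, so the union is just that shape — area = 58.41 mm². Checking containment: at z = 4.2 the cross-section extends beyond the z = 0.8 cross-section by about 37.81 mm².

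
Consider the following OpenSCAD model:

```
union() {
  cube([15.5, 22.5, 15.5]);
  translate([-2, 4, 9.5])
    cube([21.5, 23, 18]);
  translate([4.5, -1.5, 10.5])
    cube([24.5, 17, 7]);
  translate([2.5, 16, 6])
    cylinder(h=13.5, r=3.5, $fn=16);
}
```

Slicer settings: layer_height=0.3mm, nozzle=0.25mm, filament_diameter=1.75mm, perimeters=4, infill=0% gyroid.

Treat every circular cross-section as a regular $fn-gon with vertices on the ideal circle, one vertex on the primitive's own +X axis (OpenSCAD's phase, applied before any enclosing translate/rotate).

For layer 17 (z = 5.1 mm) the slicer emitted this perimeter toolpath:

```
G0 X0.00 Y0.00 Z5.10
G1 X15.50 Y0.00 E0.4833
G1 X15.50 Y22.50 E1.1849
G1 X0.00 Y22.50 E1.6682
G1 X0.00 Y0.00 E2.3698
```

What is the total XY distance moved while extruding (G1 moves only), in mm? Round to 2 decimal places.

Sum the Euclidean lengths of each G1 segment: total = 76.00 mm.

76.00 mm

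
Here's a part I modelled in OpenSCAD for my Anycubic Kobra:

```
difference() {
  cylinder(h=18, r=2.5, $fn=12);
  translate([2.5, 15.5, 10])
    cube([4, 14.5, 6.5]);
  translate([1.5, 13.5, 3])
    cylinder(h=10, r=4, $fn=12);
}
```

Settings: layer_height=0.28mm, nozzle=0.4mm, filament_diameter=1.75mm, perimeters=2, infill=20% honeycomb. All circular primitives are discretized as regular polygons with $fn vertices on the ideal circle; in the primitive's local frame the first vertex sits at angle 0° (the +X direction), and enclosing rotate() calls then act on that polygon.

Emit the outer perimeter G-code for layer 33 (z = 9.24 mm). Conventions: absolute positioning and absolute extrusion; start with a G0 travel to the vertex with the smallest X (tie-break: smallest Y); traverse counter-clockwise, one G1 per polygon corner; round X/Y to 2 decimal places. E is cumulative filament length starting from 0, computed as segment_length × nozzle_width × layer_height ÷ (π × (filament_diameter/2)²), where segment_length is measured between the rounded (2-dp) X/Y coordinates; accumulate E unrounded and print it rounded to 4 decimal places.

G0 X-2.50 Y0.00 Z9.24
G1 X-2.17 Y-1.25 E0.0602
G1 X-1.25 Y-2.17 E0.1208
G1 X0.00 Y-2.50 E0.1810
G1 X1.25 Y-2.17 E0.2412
G1 X2.17 Y-1.25 E0.3018
G1 X2.50 Y0.00 E0.3620
G1 X2.17 Y1.25 E0.4222
G1 X1.25 Y2.17 E0.4827
G1 X0.00 Y2.50 E0.5429
G1 X-1.25 Y2.17 E0.6031
G1 X-2.17 Y1.25 E0.6637
G1 X-2.50 Y0.00 E0.7239

At z = 9.24 mm: the r=2.5 cylinder gives a regular 12-gon of circumradius 2.5 (constant along its height); the cube at (2.5, 15.5) is absent (z outside [10, 16.5]); the r=4 cylinder at (1.5, 13.5) gives a regular 12-gon of circumradius 4 (constant along its height); Subtracting the remaining from the first: starting from the r=2.5 cylinder, the r=4 cylinder at (1.5, 13.5) misses the remaining region (no effect) — 1 connected region. The outline is a single polygon with 12 vertices. Extrusion per mm of travel: 0.4 × 0.28 / (π × 0.875²) = 0.046564. Accumulating E over each segment gives final E = 0.7239.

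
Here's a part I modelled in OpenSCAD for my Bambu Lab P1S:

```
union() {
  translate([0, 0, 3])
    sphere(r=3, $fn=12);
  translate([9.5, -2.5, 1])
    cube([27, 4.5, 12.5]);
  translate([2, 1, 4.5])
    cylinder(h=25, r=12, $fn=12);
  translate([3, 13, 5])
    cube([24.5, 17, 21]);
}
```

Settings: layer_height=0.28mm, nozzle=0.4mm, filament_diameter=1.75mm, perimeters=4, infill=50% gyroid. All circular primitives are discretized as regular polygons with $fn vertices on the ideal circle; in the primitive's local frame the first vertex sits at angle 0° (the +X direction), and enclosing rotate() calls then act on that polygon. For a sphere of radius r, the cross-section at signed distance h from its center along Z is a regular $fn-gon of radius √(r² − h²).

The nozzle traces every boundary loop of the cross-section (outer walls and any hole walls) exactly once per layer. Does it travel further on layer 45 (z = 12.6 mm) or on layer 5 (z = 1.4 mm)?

Layer 45 (z = 12.6): the sphere is not intersected at this z (|z−center|=9.600 > r=3); the cube at (9.5, -2.5) (footprint 27×4.5) is included at this height (perimeter 63.00 mm); the cylinder at (2, 1): section is a regular 12-gon, circumradius r=12 (perimeter = 2·12·12.000·sin(180°/12) = 74.54 mm); the cube at (3, 13) is present — its section is the full 24.5×17 rectangle (perimeter 83.00 mm); Taking the union: the regions partially overlap (shared area 18.47 mm²), so the edge portions inside another operand are dropped and the merged outline is re-measured after clipping — boundary = 203.59 mm. So its perimeter = 203.59 mm. Layer 5 (z = 1.4): the r=3 sphere contributes a regular 12-gon of circumradius √(3²−1.6²) = 2.538 (perimeter = 2·12·2.538·sin(180°/12) = 15.76 mm); the cube at (9.5, -2.5) (footprint 27×4.5) is included at this height (perimeter 63.00 mm); the cylinder at (2, 1) is not intersected at this z (z outside [4.5, 29.5]); the cube at (3, 13) is absent (z outside [5, 26]); Taking the union: the 2 present regions are separate (no shared area or edge), so areas and boundary lengths simply add and each stays a separate island — boundary = 78.76 mm. So its perimeter = 78.76 mm. Layer 45 is larger (203.59 vs 78.76 mm).

layer 45 (z = 12.6 mm)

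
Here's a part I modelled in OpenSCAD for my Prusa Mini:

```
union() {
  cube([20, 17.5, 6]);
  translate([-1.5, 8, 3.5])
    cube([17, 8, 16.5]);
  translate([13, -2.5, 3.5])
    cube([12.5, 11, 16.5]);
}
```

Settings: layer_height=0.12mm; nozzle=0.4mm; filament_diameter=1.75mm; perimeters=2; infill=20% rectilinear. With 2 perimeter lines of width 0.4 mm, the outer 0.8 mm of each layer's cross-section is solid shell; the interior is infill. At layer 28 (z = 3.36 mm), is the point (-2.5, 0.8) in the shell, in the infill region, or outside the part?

outside

At z = 3.36 mm: the cube is present — its section is the full 20×17.5 rectangle; the cube at (-1.5, 8) is absent (z outside [3.5, 20]); the cube at (13, -2.5) does not reach this height (z outside [3.5, 20]); Merging all regions: only the 20×17.5 cube is present, so the union is just that shape — 1 connected region. Overall, the cross-section is a single solid region. The nearest boundary edge runs (0.00, 17.50)→(0.00, 0.00); distance from the point to it = 2.50 mm. The point is not inside any of the regions above, so it lies outside the cross-section (2.50 mm from the nearest boundary).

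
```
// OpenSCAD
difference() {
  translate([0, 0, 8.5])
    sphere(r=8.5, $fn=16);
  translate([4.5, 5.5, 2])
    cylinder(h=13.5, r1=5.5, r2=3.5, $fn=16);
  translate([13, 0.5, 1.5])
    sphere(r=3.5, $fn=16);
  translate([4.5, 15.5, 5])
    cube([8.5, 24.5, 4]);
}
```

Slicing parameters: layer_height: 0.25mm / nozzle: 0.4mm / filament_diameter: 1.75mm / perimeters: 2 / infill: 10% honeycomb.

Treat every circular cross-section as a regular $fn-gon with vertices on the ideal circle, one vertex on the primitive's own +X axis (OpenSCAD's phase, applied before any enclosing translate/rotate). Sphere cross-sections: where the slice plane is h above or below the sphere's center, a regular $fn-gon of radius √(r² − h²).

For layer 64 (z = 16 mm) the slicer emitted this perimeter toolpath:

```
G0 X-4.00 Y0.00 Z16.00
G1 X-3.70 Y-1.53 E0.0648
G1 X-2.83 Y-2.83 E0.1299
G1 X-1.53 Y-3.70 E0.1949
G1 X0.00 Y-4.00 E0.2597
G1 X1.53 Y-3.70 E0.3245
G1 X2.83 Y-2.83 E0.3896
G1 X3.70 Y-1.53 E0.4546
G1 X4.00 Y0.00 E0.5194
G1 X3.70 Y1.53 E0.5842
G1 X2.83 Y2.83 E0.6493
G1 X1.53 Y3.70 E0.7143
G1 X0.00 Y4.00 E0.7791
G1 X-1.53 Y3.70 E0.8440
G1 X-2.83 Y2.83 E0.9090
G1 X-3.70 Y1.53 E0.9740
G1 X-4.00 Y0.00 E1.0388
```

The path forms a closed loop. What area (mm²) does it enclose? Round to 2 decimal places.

49.04 mm²

Apply the shoelace formula to the sequence of (X, Y) vertices; enclosed area = 49.04 mm².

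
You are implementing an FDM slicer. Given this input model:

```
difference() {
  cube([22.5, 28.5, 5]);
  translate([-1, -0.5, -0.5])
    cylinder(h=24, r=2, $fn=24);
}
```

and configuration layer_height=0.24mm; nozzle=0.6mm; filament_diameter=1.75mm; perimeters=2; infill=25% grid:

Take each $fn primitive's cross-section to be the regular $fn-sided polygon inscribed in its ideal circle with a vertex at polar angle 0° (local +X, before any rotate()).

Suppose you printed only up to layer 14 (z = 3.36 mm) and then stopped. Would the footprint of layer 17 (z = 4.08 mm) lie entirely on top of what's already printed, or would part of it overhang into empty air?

Compare the two slices. At z = 3.36: the cube is present — its section is the full 22.5×28.5 rectangle (area 641.25 mm²); the r=2 cylinder at (-1, -0.5) contributes a regular 24-gon of circumradius 2 (area = (24/2)·2.000²·sin(360°/24) = 12.42 mm²); Taking the first minus the rest: starting from the 22.5×28.5 cube (641.25 mm²), the r=2 cylinder at (-1, -0.5) partially overlaps it — only the 0.72 mm² overlap (of its 12.42 mm²) is removed, clipping the outline — area = 640.53 mm². At z = 4.08: the cube is present — its section is the full 22.5×28.5 rectangle (area 641.25 mm²); the r=2 cylinder at (-1, -0.5) contributes a regular 24-gon of circumradius 2 (area = (24/2)·2.000²·sin(360°/24) = 12.42 mm²); After the difference (first − rest): starting from the 22.5×28.5 cube (641.25 mm²), the r=2 cylinder at (-1, -0.5) partially overlaps it — only the 0.72 mm² overlap (of its 12.42 mm²) is removed, clipping the outline — area = 640.53 mm². Checking containment: the cross-section at z = 4.08 is a subset of the cross-section at z = 3.36.

entirely on top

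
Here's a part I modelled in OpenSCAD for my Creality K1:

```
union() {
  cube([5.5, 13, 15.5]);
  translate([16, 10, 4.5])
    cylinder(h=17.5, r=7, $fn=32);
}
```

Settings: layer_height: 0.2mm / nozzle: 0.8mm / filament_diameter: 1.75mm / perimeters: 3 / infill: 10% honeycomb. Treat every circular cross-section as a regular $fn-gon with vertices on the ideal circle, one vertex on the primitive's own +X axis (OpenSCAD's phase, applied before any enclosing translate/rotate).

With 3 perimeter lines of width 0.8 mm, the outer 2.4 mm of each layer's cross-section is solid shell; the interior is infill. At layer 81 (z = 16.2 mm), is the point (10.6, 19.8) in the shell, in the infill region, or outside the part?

outside

At z = 16.2 mm: the cube is absent (z outside [0, 15.5]); the r=7 cylinder at (16, 10) gives a regular 32-gon of circumradius 7 (constant along its height); Combining (union): only the r=7 cylinder at (16, 10) is present, so the union is just that shape — 1 connected region. Overall, the cross-section is a single solid region. The nearest boundary edge runs (13.32, 16.47)→(12.11, 15.82); distance from the point to it = 4.22 mm. The point is not inside any of the regions above, so it lies outside the cross-section (4.22 mm from the nearest boundary).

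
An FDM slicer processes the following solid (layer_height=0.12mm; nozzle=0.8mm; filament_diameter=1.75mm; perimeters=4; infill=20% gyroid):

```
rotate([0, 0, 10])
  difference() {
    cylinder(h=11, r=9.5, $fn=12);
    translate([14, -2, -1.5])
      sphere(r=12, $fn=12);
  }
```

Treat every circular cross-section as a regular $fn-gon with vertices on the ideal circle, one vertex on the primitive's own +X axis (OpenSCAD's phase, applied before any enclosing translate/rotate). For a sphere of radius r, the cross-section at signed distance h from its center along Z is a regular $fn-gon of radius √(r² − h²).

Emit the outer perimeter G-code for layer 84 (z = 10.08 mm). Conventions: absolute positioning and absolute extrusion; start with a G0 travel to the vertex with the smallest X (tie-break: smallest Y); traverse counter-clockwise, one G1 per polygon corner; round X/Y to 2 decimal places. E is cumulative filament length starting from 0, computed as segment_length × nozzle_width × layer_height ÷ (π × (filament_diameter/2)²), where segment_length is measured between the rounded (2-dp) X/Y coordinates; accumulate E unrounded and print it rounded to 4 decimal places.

At z = 10.08 mm: the cylinder: section is a regular 12-gon, circumradius r=9.5; the r=12 sphere at (14, -2) contributes a regular 12-gon of circumradius √(12²−11.58²) = 3.147; Subtracting the remaining from the first: starting from the r=9.5 cylinder, the r=12 sphere at (14, -2) misses the remaining region (no effect) — 1 connected region; (whole slice rotated 10° about Z — lengths, areas and connectivity unchanged). The outline is a single polygon with 12 vertices. Extrusion per mm of travel: 0.8 × 0.12 / (π × 0.875²) = 0.039912. Accumulating E over each segment gives final E = 2.3562.

G0 X-9.36 Y-1.65 Z10.08
G1 X-7.28 Y-6.11 E0.1964
G1 X-3.25 Y-8.93 E0.3927
G1 X1.65 Y-9.36 E0.5891
G1 X6.11 Y-7.28 E0.7855
G1 X8.93 Y-3.25 E0.9818
G1 X9.36 Y1.65 E1.1781
G1 X7.28 Y6.11 E1.3745
G1 X3.25 Y8.93 E1.5708
G1 X-1.65 Y9.36 E1.7672
G1 X-6.11 Y7.28 E1.9636
G1 X-8.93 Y3.25 E2.1599
G1 X-9.36 Y-1.65 E2.3562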